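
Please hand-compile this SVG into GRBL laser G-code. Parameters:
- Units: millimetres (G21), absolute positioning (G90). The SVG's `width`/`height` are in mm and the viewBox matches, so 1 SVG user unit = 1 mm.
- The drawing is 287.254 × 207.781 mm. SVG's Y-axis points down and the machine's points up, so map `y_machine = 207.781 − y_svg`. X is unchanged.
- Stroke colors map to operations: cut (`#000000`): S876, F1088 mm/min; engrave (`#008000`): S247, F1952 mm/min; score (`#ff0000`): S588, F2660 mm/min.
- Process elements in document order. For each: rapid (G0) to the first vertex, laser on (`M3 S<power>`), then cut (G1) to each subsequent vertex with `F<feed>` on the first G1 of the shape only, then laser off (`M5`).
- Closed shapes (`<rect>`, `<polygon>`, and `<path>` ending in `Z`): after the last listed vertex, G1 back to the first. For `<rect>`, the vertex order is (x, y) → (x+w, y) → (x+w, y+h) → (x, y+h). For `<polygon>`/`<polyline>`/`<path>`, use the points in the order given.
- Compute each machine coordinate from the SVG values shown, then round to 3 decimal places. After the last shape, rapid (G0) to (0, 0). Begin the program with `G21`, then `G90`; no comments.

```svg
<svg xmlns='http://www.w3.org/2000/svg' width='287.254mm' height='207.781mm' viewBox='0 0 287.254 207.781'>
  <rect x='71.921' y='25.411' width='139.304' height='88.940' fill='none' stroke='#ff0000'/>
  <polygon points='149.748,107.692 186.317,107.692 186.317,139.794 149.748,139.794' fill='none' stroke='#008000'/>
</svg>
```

G21
G90
G0 X71.921 Y182.370
M3 S588
G1 X211.225 Y182.370 F2660
G1 X211.225 Y93.430
G1 X71.921 Y93.430
G1 X71.921 Y182.370
M5
G0 X149.748 Y100.089
M3 S247
G1 X186.317 Y100.089 F1952
G1 X186.317 Y67.987
G1 X149.748 Y67.987
G1 X149.748 Y100.089
M5
G0 X0.000 Y0.000

Since the viewBox matches the mm dimensions, user units are millimetres directly. The only transform is the Y-flip y_m = 207.781 − y_svg.

Shape 1 is a rectangle drawn with `<rect>`. Its stroke #ff0000 means score at S588, F2660. After flipping Y the toolpath is (71.921,182.370) → (211.225,182.370) → (211.225,93.430) → (71.921,93.430) → (71.921,182.370), returning to the start.

Shape 2 is a rectangle drawn with `<polygon>`. Its stroke #008000 means engrave at S247, F1952. After flipping Y the toolpath is (149.748,100.089) → (186.317,100.089) → (186.317,67.987) → (149.748,67.987) → (149.748,100.089), returning to the start.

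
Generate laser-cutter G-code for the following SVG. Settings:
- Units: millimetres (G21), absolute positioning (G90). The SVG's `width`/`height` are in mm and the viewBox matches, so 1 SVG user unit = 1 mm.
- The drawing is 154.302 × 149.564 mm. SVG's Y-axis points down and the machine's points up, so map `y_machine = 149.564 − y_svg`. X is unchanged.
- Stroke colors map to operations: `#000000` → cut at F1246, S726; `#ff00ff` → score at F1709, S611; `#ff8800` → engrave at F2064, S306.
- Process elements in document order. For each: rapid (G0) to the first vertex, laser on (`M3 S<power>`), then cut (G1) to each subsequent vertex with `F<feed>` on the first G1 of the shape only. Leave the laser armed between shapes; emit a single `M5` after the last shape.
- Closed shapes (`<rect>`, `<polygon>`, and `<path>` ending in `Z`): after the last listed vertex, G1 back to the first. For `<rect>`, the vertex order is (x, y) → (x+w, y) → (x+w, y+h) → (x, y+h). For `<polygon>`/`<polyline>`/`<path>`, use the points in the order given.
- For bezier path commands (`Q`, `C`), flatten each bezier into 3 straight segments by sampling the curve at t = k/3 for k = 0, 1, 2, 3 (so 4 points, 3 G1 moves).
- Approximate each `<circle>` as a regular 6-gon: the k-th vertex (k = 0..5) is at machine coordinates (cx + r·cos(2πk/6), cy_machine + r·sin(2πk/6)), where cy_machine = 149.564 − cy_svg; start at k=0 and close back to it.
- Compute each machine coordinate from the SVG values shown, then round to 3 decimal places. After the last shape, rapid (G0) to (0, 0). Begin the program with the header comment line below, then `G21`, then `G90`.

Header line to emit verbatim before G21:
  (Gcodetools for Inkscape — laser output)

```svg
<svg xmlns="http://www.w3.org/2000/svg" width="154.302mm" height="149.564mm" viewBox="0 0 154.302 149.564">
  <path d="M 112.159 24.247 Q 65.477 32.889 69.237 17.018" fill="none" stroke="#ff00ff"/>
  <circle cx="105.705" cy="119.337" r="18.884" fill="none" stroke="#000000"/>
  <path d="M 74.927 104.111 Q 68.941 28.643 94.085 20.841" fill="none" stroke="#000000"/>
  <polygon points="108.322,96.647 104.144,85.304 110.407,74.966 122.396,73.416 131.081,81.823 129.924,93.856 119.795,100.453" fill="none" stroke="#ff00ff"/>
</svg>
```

(Gcodetools for Inkscape — laser output)
G21
G90
G0 X112.159 Y125.317
M3 S611
G1 X86.642 Y122.279 F1709
G1 X72.335 Y124.689
G1 X69.237 Y132.546
G0 X124.589 Y30.227
M3 S726
G1 X115.147 Y46.581 F1246
G1 X96.263 Y46.581
G1 X86.821 Y30.227
G1 X96.263 Y13.873
G1 X115.147 Y13.873
G1 X124.589 Y30.227
G0 X74.927 Y45.453
M3 S726
G1 X74.395 Y88.247 F1246
G1 X80.781 Y116.003
G1 X94.085 Y128.723
G0 X108.322 Y52.917
M3 S611
G1 X104.144 Y64.260 F1709
G1 X110.407 Y74.598
G1 X122.396 Y76.148
G1 X131.081 Y67.741
G1 X129.924 Y55.708
G1 X119.795 Y49.111
G1 X108.322 Y52.917
M5
G0 X0.000 Y0.000

viewBox `0 0 154.302 149.564` with mm width/height → 1 unit = 1 mm. Flip: y_m = 149.564 − y_svg.

**Shape 1** — `<path>` quadratic bezier, stroke `#ff00ff` → score (S611, F1709). Control points (SVG): P0=(112.159,24.247), P1=(65.477,32.889), P2=(69.237,17.018); sampled at t=k/3. Machine vertices: (112.159,125.317) → (86.642,122.279) → (72.335,124.689) → (69.237,132.546). Open path.

**Shape 2** — `<circle>` circle, stroke `#000000` → cut (S726, F1246). Machine vertices: (124.589,30.227) → (115.147,46.581) → (96.263,46.581) → (86.821,30.227) → (96.263,13.873) → (115.147,13.873) → (124.589,30.227). Closed: final G1 returns to the first vertex.

**Shape 3** — `<path>` quadratic bezier, stroke `#000000` → cut (S726, F1246). Control points (SVG): P0=(74.927,104.111), P1=(68.941,28.643), P2=(94.085,20.841); sampled at t=k/3. Machine vertices: (74.927,45.453) → (74.395,88.247) → (80.781,116.003) → (94.085,128.723). Open path.

**Shape 4** — `<polygon>` regular polygon, stroke `#ff00ff` → score (S611, F1709). Machine vertices: (108.322,52.917) → (104.144,64.260) → (110.407,74.598) → (122.396,76.148) → (131.081,67.741) → (129.924,55.708) → (119.795,49.111) → (108.322,52.917). Closed: final G1 returns to the first vertex.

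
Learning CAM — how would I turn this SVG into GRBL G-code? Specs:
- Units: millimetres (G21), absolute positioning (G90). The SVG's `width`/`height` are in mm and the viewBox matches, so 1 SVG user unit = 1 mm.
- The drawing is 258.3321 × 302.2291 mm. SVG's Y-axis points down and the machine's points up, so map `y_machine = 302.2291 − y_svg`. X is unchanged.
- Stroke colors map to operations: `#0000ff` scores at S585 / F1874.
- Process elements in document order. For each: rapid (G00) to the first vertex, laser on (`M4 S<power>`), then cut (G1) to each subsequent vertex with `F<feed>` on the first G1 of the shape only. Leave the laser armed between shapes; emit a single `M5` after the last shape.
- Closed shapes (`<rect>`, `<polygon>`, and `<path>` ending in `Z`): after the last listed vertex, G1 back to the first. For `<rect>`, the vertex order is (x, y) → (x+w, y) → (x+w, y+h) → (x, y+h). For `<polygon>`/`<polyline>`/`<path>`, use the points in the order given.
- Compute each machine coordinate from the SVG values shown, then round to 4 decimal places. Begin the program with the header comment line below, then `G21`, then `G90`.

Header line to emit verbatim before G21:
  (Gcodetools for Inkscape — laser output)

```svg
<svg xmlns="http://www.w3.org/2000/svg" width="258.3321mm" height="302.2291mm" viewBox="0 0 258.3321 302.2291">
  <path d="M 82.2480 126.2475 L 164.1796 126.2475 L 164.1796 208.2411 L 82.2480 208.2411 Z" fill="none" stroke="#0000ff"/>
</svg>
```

(Gcodetools for Inkscape — laser output)
G21
G90
G00 X82.2480 Y175.9816
M4 S585
G1 X164.1796 Y175.9816 F1874
G1 X164.1796 Y93.9880
G1 X82.2480 Y93.9880
G1 X82.2480 Y175.9816
M5

Since the viewBox matches the mm dimensions, user units are millimetres directly. The only transform is the Y-flip y_m = 302.2291 − y_svg.

Shape 1 is a rectangle drawn with `<path>`. Its stroke #0000ff means score at S585, F1874. After flipping Y the toolpath is (82.2480,175.9816) → (164.1796,175.9816) → (164.1796,93.9880) → (82.2480,93.9880) → (82.2480,175.9816), returning to the start.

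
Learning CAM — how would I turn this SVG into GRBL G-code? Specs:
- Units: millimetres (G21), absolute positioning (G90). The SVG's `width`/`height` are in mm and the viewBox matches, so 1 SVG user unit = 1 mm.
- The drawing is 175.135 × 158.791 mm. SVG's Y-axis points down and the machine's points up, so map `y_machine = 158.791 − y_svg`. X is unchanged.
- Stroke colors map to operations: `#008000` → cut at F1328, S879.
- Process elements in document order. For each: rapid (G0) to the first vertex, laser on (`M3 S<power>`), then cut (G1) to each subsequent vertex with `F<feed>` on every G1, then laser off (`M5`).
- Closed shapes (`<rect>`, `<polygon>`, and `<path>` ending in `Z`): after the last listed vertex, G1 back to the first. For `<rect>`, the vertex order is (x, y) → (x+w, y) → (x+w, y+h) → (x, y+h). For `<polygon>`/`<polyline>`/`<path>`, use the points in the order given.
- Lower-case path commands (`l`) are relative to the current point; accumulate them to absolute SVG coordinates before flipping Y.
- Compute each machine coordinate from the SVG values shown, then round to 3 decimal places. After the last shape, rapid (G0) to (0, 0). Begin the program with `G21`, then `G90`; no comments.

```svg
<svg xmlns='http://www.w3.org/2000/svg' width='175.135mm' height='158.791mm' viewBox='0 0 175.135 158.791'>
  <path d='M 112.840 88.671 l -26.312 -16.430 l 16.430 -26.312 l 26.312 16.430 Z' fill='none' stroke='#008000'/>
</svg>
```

viewBox `0 0 175.135 158.791` with mm width/height → 1 unit = 1 mm. Flip: y_m = 158.791 − y_svg.

**Shape 1** — `<path>` regular polygon, stroke `#008000` → cut (S879, F1328). Machine vertices: (112.840,70.120) → (86.528,86.550) → (102.958,112.862) → (129.270,96.432) → (112.840,70.120). Closed: final G1 returns to the first vertex.

G21
G90
G0 X112.840 Y70.120
M3 S879
G1 X86.528 Y86.550 F1328
G1 X102.958 Y112.862 F1328
G1 X129.270 Y96.432 F1328
G1 X112.840 Y70.120 F1328
M5
G0 X0.000 Y0.000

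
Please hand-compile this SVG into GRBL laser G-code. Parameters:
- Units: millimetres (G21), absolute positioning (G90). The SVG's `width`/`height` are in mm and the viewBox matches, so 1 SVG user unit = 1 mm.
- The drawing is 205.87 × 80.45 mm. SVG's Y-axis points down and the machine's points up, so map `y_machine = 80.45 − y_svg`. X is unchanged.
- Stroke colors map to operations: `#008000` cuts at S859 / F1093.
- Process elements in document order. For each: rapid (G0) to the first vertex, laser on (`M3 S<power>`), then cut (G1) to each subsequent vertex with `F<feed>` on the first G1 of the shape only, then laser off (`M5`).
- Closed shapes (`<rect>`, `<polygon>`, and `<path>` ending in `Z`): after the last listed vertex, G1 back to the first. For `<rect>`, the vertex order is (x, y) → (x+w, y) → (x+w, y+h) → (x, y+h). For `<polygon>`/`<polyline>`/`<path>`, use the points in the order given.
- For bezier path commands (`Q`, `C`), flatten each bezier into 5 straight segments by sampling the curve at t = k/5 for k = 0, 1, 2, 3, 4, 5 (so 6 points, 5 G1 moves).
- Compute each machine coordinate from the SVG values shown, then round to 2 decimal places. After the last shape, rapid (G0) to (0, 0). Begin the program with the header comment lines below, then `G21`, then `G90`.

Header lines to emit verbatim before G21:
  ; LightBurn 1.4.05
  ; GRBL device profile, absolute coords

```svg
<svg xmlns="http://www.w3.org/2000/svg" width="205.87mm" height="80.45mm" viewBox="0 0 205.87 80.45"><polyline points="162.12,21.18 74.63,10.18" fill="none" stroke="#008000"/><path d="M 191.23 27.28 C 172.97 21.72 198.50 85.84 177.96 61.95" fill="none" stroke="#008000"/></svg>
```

1 u = 1 mm; y_m = 80.45 − y.

[1] `<polyline>` line segment, #008000→cut S859 F1093: (162.12,59.27) → (74.63,70.27)

[2] `<path>` cubic bezier, #008000→cut S859 F1093: (191.23,53.17) → (184.81,49.41) → (184.59,36.49) → (186.25,21.98) → (185.47,13.47) → (177.96,18.50)

; LightBurn 1.4.05
; GRBL device profile, absolute coords
G21
G90
G0 X162.12 Y59.27
M3 S859
G1 X74.63 Y70.27 F1093
M5
G0 X191.23 Y53.17
M3 S859
G1 X184.81 Y49.41 F1093
G1 X184.59 Y36.49
G1 X186.25 Y21.98
G1 X185.47 Y13.47
G1 X177.96 Y18.50
M5
G0 X0.00 Y0.00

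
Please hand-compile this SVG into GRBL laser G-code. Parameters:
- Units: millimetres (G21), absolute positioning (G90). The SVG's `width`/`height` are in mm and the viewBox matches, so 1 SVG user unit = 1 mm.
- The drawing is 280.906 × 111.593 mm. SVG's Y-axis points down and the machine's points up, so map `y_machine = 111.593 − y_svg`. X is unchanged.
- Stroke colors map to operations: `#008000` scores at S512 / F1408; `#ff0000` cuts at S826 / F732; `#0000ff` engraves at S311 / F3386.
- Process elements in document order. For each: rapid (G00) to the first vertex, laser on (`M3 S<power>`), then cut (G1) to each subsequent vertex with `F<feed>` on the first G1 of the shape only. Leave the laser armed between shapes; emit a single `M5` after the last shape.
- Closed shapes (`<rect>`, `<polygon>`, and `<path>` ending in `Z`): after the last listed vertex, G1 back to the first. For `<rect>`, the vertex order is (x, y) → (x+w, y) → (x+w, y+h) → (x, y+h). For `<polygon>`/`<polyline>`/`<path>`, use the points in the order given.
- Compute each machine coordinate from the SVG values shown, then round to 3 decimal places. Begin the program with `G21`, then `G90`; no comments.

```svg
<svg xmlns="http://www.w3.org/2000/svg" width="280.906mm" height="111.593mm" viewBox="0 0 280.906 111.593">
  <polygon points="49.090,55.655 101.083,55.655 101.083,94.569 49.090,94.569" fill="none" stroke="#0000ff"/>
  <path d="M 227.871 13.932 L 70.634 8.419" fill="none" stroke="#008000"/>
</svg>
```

Since the viewBox matches the mm dimensions, user units are millimetres directly. The only transform is the Y-flip y_m = 111.593 − y_svg.

Shape 1 is a rectangle drawn with `<polygon>`. Its stroke #0000ff means engrave at S311, F3386. After flipping Y the toolpath is (49.090,55.938) → (101.083,55.938) → (101.083,17.024) → (49.090,17.024) → (49.090,55.938), returning to the start.

Shape 2 is a line segment drawn with `<path>`. Its stroke #008000 means score at S512, F1408. After flipping Y the toolpath is (227.871,97.661) → (70.634,103.174).

G21
G90
G00 X49.090 Y55.938
M3 S311
G1 X101.083 Y55.938 F3386
G1 X101.083 Y17.024
G1 X49.090 Y17.024
G1 X49.090 Y55.938
G00 X227.871 Y97.661
M3 S512
G1 X70.634 Y103.174 F1408
M5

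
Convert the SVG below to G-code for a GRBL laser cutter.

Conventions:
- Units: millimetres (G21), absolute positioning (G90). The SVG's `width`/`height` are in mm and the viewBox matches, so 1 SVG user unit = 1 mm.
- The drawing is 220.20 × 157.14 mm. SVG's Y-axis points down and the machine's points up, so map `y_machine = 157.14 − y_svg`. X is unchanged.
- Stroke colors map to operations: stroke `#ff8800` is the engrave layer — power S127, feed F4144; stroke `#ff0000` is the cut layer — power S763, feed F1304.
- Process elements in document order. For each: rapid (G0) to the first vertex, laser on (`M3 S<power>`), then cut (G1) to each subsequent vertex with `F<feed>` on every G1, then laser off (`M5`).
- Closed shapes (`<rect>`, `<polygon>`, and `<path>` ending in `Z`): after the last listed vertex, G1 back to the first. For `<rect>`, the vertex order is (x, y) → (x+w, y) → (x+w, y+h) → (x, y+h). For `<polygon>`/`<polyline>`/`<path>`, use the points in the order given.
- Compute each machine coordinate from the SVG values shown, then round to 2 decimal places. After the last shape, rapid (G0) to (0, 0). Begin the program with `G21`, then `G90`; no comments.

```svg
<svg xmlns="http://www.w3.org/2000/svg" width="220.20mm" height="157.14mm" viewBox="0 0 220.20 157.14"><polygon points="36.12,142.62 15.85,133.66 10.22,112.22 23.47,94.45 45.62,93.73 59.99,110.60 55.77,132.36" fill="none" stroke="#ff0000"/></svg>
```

1 u = 1 mm; y_m = 157.14 − y.

[1] `<polygon>` regular polygon, #ff0000→cut S763 F1304: (36.12,14.52) → (15.85,23.48) → (10.22,44.92) → (23.47,62.69) → (45.62,63.41) → (59.99,46.54) → (55.77,24.78) → (36.12,14.52) (closed)

G21
G90
G0 X36.12 Y14.52
M3 S763
G1 X15.85 Y23.48 F1304
G1 X10.22 Y44.92 F1304
G1 X23.47 Y62.69 F1304
G1 X45.62 Y63.41 F1304
G1 X59.99 Y46.54 F1304
G1 X55.77 Y24.78 F1304
G1 X36.12 Y14.52 F1304
M5
G0 X0.00 Y0.00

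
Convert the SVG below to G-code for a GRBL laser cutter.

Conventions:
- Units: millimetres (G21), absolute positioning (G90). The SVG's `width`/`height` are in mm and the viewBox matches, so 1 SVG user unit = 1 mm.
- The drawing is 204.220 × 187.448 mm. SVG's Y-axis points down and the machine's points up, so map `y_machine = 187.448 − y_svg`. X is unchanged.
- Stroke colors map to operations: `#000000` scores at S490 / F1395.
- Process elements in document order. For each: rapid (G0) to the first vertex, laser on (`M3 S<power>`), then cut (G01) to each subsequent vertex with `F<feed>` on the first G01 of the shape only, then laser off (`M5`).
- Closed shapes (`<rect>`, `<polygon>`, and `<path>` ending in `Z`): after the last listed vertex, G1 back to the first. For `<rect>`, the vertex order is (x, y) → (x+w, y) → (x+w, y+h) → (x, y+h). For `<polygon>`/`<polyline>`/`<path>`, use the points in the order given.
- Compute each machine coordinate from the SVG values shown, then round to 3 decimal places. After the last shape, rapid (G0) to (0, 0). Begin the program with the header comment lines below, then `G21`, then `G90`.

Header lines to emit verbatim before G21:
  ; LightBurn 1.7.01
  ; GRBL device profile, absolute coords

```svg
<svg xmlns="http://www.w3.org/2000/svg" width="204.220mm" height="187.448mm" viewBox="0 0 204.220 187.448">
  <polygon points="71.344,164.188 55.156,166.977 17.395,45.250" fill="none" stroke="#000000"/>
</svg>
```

; LightBurn 1.7.01
; GRBL device profile, absolute coords
G21
G90
G0 X71.344 Y23.260
M3 S490
G01 X55.156 Y20.471 F1395
G01 X17.395 Y142.198
G01 X71.344 Y23.260
M5
G0 X0.000 Y0.000

viewBox `0 0 204.220 187.448` with mm width/height → 1 unit = 1 mm. Flip: y_m = 187.448 − y_svg.

**Shape 1** — `<polygon>` closed polygon, stroke `#000000` → score (S490, F1395). Machine vertices: (71.344,23.260) → (55.156,20.471) → (17.395,142.198) → (71.344,23.260). Closed: final G1 returns to the first vertex.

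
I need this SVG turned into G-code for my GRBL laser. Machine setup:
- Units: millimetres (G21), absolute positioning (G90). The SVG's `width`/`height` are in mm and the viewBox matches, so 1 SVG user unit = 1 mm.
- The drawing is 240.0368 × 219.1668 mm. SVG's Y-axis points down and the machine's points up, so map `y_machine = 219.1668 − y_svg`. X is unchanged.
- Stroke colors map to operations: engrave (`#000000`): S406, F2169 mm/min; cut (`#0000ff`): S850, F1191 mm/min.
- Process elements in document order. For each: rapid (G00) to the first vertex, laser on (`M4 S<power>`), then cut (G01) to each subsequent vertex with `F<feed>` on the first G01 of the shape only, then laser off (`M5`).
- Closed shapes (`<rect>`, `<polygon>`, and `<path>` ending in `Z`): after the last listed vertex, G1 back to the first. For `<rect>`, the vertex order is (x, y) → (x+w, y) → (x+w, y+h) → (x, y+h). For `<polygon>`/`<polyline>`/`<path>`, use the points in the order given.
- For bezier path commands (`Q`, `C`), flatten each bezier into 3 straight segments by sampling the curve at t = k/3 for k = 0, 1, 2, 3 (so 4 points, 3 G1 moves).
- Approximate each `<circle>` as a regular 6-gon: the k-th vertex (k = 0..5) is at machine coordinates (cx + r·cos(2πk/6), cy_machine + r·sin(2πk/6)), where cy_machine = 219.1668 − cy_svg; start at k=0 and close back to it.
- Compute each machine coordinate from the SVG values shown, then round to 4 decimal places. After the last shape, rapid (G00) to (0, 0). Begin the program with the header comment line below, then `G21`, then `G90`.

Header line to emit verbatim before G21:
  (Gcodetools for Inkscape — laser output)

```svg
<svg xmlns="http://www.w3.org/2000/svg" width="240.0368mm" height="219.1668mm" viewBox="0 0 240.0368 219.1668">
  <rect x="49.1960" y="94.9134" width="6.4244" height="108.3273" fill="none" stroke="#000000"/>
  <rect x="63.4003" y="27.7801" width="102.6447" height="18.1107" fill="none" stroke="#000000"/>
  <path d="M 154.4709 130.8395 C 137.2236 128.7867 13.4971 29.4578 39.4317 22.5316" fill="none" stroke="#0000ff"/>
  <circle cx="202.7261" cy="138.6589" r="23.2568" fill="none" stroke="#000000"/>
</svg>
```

Since the viewBox matches the mm dimensions, user units are millimetres directly. The only transform is the Y-flip y_m = 219.1668 − y_svg.

Shape 1 is a rectangle drawn with `<rect>`. Its stroke #000000 means engrave at S406, F2169. After flipping Y the toolpath is (49.1960,124.2534) → (55.6204,124.2534) → (55.6204,15.9261) → (49.1960,15.9261) → (49.1960,124.2534), returning to the start.

Shape 2 is a rectangle drawn with `<rect>`. Its stroke #000000 means engrave at S406, F2169. After flipping Y the toolpath is (63.4003,191.3867) → (166.0450,191.3867) → (166.0450,173.2760) → (63.4003,173.2760) → (63.4003,191.3867), returning to the start.

Shape 3 is a cubic bezier drawn with `<path>`. Its stroke #0000ff means cut at S850, F1191. After flipping Y the toolpath is (154.4709,88.3273) → (111.2172,115.7803) → (53.8975,165.9332) → (39.4317,196.6352).

Shape 4 is a circle drawn with `<circle>`. Its stroke #000000 means engrave at S406, F2169. After flipping Y the toolpath is (225.9829,80.5079) → (214.3545,100.6489) → (191.0977,100.6489) → (179.4693,80.5079) → (191.0977,60.3669) → (214.3545,60.3669) → (225.9829,80.5079), returning to the start.

(Gcodetools for Inkscape — laser output)
G21
G90
G00 X49.1960 Y124.2534
M4 S406
G01 X55.6204 Y124.2534 F2169
G01 X55.6204 Y15.9261
G01 X49.1960 Y15.9261
G01 X49.1960 Y124.2534
M5
G00 X63.4003 Y191.3867
M4 S406
G01 X166.0450 Y191.3867 F2169
G01 X166.0450 Y173.2760
G01 X63.4003 Y173.2760
G01 X63.4003 Y191.3867
M5
G00 X154.4709 Y88.3273
M4 S850
G01 X111.2172 Y115.7803 F1191
G01 X53.8975 Y165.9332
G01 X39.4317 Y196.6352
M5
G00 X225.9829 Y80.5079
M4 S406
G01 X214.3545 Y100.6489 F2169
G01 X191.0977 Y100.6489
G01 X179.4693 Y80.5079
G01 X191.0977 Y60.3669
G01 X214.3545 Y60.3669
G01 X225.9829 Y80.5079
M5
G00 X0.0000 Y0.0000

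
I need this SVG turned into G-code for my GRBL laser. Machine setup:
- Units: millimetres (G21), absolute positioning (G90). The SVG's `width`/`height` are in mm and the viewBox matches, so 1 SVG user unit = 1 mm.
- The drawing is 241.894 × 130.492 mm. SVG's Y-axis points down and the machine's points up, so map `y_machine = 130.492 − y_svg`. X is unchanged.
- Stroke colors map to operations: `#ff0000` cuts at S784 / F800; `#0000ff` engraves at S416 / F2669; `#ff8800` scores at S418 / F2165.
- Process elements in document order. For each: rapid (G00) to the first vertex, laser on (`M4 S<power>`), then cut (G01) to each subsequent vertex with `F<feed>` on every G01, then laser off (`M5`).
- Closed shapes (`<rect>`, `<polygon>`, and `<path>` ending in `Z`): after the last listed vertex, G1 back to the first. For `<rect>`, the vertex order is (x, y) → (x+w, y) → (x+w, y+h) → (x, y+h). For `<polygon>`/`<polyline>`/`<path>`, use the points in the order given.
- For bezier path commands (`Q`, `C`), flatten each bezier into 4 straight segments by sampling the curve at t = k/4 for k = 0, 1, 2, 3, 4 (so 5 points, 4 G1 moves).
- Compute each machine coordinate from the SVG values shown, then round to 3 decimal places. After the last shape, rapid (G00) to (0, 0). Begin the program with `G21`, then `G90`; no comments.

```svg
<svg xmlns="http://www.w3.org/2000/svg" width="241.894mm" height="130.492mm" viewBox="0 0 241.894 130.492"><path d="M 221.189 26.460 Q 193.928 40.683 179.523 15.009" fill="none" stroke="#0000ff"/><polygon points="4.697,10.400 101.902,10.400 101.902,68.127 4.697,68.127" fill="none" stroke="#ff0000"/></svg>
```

Since the viewBox matches the mm dimensions, user units are millimetres directly. The only transform is the Y-flip y_m = 130.492 − y_svg.

Shape 1 is a quadratic bezier drawn with `<path>`. Its stroke #0000ff means engrave at S416, F2669. After flipping Y the toolpath is (221.189,104.032) → (208.362,99.414) → (197.142,99.783) → (187.529,105.140) → (179.523,115.483).

Shape 2 is a rectangle drawn with `<polygon>`. Its stroke #ff0000 means cut at S784, F800. After flipping Y the toolpath is (4.697,120.092) → (101.902,120.092) → (101.902,62.365) → (4.697,62.365) → (4.697,120.092), returning to the start.

G21
G90
G00 X221.189 Y104.032
M4 S416
G01 X208.362 Y99.414 F2669
G01 X197.142 Y99.783 F2669
G01 X187.529 Y105.140 F2669
G01 X179.523 Y115.483 F2669
M5
G00 X4.697 Y120.092
M4 S784
G01 X101.902 Y120.092 F800
G01 X101.902 Y62.365 F800
G01 X4.697 Y62.365 F800
G01 X4.697 Y120.092 F800
M5
G00 X0.000 Y0.000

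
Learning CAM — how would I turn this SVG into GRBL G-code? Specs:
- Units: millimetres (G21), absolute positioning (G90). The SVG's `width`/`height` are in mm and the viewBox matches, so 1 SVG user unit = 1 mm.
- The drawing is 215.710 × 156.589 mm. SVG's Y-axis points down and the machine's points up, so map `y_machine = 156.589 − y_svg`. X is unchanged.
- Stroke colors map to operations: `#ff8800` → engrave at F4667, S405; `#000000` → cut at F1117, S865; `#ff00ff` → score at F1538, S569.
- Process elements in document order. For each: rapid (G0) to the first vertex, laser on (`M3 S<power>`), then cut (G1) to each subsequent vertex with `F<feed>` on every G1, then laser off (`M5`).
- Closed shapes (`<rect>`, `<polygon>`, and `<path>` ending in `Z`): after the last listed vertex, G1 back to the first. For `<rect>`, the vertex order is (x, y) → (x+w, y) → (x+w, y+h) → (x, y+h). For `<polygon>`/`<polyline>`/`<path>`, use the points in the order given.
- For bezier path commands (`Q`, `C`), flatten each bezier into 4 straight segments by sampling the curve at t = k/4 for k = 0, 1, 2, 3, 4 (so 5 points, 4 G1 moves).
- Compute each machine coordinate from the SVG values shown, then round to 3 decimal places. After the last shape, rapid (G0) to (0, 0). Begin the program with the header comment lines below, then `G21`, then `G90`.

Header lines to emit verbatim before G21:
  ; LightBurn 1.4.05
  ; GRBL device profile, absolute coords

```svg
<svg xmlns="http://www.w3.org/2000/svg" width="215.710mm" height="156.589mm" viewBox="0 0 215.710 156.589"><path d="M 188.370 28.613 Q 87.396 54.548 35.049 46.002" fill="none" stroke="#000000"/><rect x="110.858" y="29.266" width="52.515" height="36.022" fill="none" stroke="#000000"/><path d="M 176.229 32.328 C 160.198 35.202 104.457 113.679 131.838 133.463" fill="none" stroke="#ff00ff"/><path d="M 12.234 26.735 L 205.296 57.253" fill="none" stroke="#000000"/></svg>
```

Since the viewBox matches the mm dimensions, user units are millimetres directly. The only transform is the Y-flip y_m = 156.589 − y_svg.

Shape 1 is a quadratic bezier drawn with `<path>`. Its stroke #000000 means cut at S865, F1117. After flipping Y the toolpath is (188.370,127.976) → (140.922,117.164) → (99.553,110.661) → (64.262,108.469) → (35.049,110.587).

Shape 2 is a rectangle drawn with `<rect>`. Its stroke #000000 means cut at S865, F1117. After flipping Y the toolpath is (110.858,127.323) → (163.373,127.323) → (163.373,91.301) → (110.858,91.301) → (110.858,127.323), returning to the start.

Shape 3 is a cubic bezier drawn with `<path>`. Its stroke #ff00ff means score at S569, F1538. After flipping Y the toolpath is (176.229,124.261) → (158.679,110.028) → (137.754,80.035) → (124.968,46.871) → (131.838,23.126).

Shape 4 is a line segment drawn with `<path>`. Its stroke #000000 means cut at S865, F1117. After flipping Y the toolpath is (12.234,129.854) → (205.296,99.336).

; LightBurn 1.4.05
; GRBL device profile, absolute coords
G21
G90
G0 X188.370 Y127.976
M3 S865
G1 X140.922 Y117.164 F1117
G1 X99.553 Y110.661 F1117
G1 X64.262 Y108.469 F1117
G1 X35.049 Y110.587 F1117
M5
G0 X110.858 Y127.323
M3 S865
G1 X163.373 Y127.323 F1117
G1 X163.373 Y91.301 F1117
G1 X110.858 Y91.301 F1117
G1 X110.858 Y127.323 F1117
M5
G0 X176.229 Y124.261
M3 S569
G1 X158.679 Y110.028 F1538
G1 X137.754 Y80.035 F1538
G1 X124.968 Y46.871 F1538
G1 X131.838 Y23.126 F1538
M5
G0 X12.234 Y129.854
M3 S865
G1 X205.296 Y99.336 F1117
M5
G0 X0.000 Y0.000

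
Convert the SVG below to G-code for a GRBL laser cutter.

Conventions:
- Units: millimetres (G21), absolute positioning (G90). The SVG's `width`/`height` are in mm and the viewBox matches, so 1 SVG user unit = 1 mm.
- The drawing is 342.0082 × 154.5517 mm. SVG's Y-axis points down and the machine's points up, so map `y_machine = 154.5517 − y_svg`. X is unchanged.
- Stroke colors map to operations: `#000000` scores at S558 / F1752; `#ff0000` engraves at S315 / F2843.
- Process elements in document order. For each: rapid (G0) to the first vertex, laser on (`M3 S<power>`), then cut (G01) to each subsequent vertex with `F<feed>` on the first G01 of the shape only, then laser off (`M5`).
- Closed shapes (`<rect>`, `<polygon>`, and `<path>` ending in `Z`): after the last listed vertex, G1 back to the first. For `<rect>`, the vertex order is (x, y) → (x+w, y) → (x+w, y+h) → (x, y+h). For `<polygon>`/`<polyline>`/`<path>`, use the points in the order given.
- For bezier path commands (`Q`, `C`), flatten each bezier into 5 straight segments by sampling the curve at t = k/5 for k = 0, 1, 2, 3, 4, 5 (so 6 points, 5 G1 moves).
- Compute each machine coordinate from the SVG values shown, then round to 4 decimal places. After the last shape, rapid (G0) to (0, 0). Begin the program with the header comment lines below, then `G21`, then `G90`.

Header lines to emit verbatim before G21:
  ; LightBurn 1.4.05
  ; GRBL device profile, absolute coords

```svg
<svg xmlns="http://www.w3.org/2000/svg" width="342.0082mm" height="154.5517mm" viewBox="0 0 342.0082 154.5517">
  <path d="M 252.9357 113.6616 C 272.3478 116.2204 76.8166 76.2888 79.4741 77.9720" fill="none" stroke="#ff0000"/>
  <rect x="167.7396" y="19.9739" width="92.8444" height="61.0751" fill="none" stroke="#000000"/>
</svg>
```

viewBox `0 0 342.0082 154.5517` with mm width/height → 1 unit = 1 mm. Flip: y_m = 154.5517 − y_svg.

**Shape 1** — `<path>` cubic bezier, stroke `#ff0000` → engrave (S315, F2843). Control points (SVG): P0=(252.9357,113.6616), P1=(272.3478,116.2204), P2=(76.8166,76.2888), P3=(79.4741,77.9720); sampled at t=k/5. Machine vertices: (252.9357,40.8901) → (242.0948,43.7808) → (199.4979,52.8322) → (144.9752,64.0072) → (98.3572,73.2687) → (79.4741,76.5797). Open path.

**Shape 2** — `<rect>` rectangle, stroke `#000000` → score (S558, F1752). Machine vertices: (167.7396,134.5778) → (260.5840,134.5778) → (260.5840,73.5027) → (167.7396,73.5027) → (167.7396,134.5778). Closed: final G1 returns to the first vertex.

; LightBurn 1.4.05
; GRBL device profile, absolute coords
G21
G90
G0 X252.9357 Y40.8901
M3 S315
G01 X242.0948 Y43.7808 F2843
G01 X199.4979 Y52.8322
G01 X144.9752 Y64.0072
G01 X98.3572 Y73.2687
G01 X79.4741 Y76.5797
M5
G0 X167.7396 Y134.5778
M3 S558
G01 X260.5840 Y134.5778 F1752
G01 X260.5840 Y73.5027
G01 X167.7396 Y73.5027
G01 X167.7396 Y134.5778
M5
G0 X0.0000 Y0.0000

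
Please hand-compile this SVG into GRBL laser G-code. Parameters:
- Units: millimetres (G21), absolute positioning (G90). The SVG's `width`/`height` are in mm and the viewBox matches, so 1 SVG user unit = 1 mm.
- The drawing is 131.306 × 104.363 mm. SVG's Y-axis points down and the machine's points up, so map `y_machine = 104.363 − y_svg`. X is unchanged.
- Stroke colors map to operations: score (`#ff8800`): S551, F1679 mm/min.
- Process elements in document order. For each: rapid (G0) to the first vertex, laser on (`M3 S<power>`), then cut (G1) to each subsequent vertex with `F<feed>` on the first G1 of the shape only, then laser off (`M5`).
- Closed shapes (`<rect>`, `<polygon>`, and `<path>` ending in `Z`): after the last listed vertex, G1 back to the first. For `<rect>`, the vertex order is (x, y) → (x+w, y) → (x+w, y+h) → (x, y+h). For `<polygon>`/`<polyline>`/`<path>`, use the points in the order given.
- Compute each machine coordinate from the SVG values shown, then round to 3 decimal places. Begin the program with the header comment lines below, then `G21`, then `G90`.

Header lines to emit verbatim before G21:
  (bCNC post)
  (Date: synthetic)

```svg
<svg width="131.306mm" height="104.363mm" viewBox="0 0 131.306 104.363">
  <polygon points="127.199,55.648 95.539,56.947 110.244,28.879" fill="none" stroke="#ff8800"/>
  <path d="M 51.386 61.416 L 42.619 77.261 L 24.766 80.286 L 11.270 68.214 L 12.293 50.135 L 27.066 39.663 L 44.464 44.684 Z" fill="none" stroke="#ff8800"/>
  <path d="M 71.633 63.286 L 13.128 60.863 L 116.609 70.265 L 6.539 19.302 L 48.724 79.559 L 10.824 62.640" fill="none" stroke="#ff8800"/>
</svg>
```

(bCNC post)
(Date: synthetic)
G21
G90
G0 X127.199 Y48.715
M3 S551
G1 X95.539 Y47.416 F1679
G1 X110.244 Y75.484
G1 X127.199 Y48.715
M5
G0 X51.386 Y42.947
M3 S551
G1 X42.619 Y27.102 F1679
G1 X24.766 Y24.077
G1 X11.270 Y36.149
G1 X12.293 Y54.228
G1 X27.066 Y64.700
G1 X44.464 Y59.679
G1 X51.386 Y42.947
M5
G0 X71.633 Y41.077
M3 S551
G1 X13.128 Y43.500 F1679
G1 X116.609 Y34.098
G1 X6.539 Y85.061
G1 X48.724 Y24.804
G1 X10.824 Y41.723
M5

1 u = 1 mm; y_m = 104.363 − y.

[1] `<polygon>` regular polygon, #ff8800→score S551 F1679: (127.199,48.715) → (95.539,47.416) → (110.244,75.484) → (127.199,48.715) (closed)

[2] `<path>` regular polygon, #ff8800→score S551 F1679: (51.386,42.947) → (42.619,27.102) → (24.766,24.077) → (11.270,36.149) → (12.293,54.228) → (27.066,64.700) → (44.464,59.679) → (51.386,42.947) (closed)

[3] `<path>` open polyline, #ff8800→score S551 F1679: (71.633,41.077) → (13.128,43.500) → (116.609,34.098) → (6.539,85.061) → (48.724,24.804) → (10.824,41.723)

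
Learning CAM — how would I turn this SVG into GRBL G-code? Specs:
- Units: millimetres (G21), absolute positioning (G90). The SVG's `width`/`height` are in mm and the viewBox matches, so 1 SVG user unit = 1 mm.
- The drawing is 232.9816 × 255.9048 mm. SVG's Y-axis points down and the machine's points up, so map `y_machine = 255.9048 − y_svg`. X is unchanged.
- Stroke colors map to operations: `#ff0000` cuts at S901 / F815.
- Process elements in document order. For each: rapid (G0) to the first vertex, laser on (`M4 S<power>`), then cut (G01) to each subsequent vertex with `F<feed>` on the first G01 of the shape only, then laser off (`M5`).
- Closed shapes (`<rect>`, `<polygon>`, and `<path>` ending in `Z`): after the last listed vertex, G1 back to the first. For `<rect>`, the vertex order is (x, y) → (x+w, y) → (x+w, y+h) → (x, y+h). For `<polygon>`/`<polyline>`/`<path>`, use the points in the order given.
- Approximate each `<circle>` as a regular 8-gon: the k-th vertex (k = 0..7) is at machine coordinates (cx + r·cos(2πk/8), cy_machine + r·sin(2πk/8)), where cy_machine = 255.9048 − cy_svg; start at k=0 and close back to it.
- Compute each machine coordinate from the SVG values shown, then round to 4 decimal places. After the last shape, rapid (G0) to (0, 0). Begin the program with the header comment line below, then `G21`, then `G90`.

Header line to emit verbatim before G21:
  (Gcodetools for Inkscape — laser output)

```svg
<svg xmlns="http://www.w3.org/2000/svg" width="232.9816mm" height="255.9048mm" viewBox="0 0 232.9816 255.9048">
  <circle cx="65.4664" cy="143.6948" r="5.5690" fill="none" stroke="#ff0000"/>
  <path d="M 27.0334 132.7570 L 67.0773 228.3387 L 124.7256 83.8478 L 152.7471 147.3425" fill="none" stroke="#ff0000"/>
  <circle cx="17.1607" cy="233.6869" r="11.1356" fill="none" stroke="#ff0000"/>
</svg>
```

(Gcodetools for Inkscape — laser output)
G21
G90
G0 X71.0354 Y112.2100
M4 S901
G01 X69.4043 Y116.1479 F815
G01 X65.4664 Y117.7790
G01 X61.5285 Y116.1479
G01 X59.8974 Y112.2100
G01 X61.5285 Y108.2721
G01 X65.4664 Y106.6410
G01 X69.4043 Y108.2721
G01 X71.0354 Y112.2100
M5
G0 X27.0334 Y123.1478
M4 S901
G01 X67.0773 Y27.5661 F815
G01 X124.7256 Y172.0570
G01 X152.7471 Y108.5623
M5
G0 X28.2963 Y22.2179
M4 S901
G01 X25.0348 Y30.0920 F815
G01 X17.1607 Y33.3535
G01 X9.2866 Y30.0920
G01 X6.0251 Y22.2179
G01 X9.2866 Y14.3438
G01 X17.1607 Y11.0823
G01 X25.0348 Y14.3438
G01 X28.2963 Y22.2179
M5
G0 X0.0000 Y0.0000

1 u = 1 mm; y_m = 255.9048 − y.

[1] `<circle>` circle, #ff0000→cut S901 F815: (71.0354,112.2100) → (69.4043,116.1479) → (65.4664,117.7790) → (61.5285,116.1479) → (59.8974,112.2100) → (61.5285,108.2721) → (65.4664,106.6410) → (69.4043,108.2721) → (71.0354,112.2100) (closed)

[2] `<path>` open polyline, #ff0000→cut S901 F815: (27.0334,123.1478) → (67.0773,27.5661) → (124.7256,172.0570) → (152.7471,108.5623)

[3] `<circle>` circle, #ff0000→cut S901 F815: (28.2963,22.2179) → (25.0348,30.0920) → (17.1607,33.3535) → (9.2866,30.0920) → (6.0251,22.2179) → (9.2866,14.3438) → (17.1607,11.0823) → (25.0348,14.3438) → (28.2963,22.2179) (closed)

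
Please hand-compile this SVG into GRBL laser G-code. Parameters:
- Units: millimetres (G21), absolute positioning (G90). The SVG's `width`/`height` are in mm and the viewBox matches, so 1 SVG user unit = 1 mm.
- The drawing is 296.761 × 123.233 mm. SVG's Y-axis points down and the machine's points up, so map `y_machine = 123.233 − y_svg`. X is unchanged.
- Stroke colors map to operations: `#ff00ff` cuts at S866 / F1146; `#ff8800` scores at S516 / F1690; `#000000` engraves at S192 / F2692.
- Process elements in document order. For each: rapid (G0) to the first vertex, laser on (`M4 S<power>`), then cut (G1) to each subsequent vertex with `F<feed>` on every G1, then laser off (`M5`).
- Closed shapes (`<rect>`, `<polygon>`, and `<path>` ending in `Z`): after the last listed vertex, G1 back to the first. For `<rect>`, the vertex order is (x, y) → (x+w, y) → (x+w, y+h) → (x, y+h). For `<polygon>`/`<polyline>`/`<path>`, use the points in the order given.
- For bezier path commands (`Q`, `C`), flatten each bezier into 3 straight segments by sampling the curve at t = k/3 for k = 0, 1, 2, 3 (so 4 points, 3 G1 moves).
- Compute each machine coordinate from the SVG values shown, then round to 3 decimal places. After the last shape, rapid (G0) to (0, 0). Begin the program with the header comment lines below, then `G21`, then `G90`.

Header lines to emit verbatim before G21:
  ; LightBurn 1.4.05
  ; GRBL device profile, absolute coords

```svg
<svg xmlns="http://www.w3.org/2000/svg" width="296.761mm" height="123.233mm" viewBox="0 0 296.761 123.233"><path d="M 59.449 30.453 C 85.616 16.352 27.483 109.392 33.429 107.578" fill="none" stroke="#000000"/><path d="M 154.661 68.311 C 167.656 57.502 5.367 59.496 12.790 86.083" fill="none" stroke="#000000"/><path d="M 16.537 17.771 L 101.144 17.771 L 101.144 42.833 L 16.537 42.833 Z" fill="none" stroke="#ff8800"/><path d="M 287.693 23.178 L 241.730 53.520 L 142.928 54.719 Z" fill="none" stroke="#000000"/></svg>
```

Since the viewBox matches the mm dimensions, user units are millimetres directly. The only transform is the Y-flip y_m = 123.233 − y_svg.

Shape 1 is a cubic bezier drawn with `<path>`. Its stroke #000000 means engrave at S192, F2692. After flipping Y the toolpath is (59.449,92.780) → (63.012,78.649) → (43.347,37.978) → (33.429,15.655).

Shape 2 is a cubic bezier drawn with `<path>`. Its stroke #000000 means engrave at S192, F2692. After flipping Y the toolpath is (154.661,54.922) → (122.006,61.027) → (49.160,55.976) → (12.790,37.150).

Shape 3 is a rectangle drawn with `<path>`. Its stroke #ff8800 means score at S516, F1690. After flipping Y the toolpath is (16.537,105.462) → (101.144,105.462) → (101.144,80.400) → (16.537,80.400) → (16.537,105.462), returning to the start.

Shape 4 is a closed polygon drawn with `<path>`. Its stroke #000000 means engrave at S192, F2692. After flipping Y the toolpath is (287.693,100.055) → (241.730,69.713) → (142.928,68.514) → (287.693,100.055), returning to the start.

; LightBurn 1.4.05
; GRBL device profile, absolute coords
G21
G90
G0 X59.449 Y92.780
M4 S192
G1 X63.012 Y78.649 F2692
G1 X43.347 Y37.978 F2692
G1 X33.429 Y15.655 F2692
M5
G0 X154.661 Y54.922
M4 S192
G1 X122.006 Y61.027 F2692
G1 X49.160 Y55.976 F2692
G1 X12.790 Y37.150 F2692
M5
G0 X16.537 Y105.462
M4 S516
G1 X101.144 Y105.462 F1690
G1 X101.144 Y80.400 F1690
G1 X16.537 Y80.400 F1690
G1 X16.537 Y105.462 F1690
M5
G0 X287.693 Y100.055
M4 S192
G1 X241.730 Y69.713 F2692
G1 X142.928 Y68.514 F2692
G1 X287.693 Y100.055 F2692
M5
G0 X0.000 Y0.000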